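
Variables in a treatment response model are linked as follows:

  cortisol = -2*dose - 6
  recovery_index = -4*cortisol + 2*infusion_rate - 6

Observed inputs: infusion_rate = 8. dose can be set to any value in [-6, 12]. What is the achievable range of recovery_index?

-14 to 130

Substituting into the recovery_index equation gives recovery_index = 8*dose + 34.
Linear in dose, so extremes are at the endpoints: dose = -6 gives recovery_index = -14; dose = 12 gives recovery_index = 130.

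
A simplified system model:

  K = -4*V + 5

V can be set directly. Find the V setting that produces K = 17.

V = -3

Solve -4*V + 5 = 17: V = (17 - 5) / -4 = -3.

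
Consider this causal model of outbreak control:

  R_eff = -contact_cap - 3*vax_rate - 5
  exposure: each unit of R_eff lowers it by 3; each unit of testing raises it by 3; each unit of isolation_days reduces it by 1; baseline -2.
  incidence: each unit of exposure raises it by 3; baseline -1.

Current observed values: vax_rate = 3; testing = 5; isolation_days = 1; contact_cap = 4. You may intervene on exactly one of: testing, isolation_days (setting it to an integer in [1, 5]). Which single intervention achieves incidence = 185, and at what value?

set isolation_days = 5

Intervening on testing: incidence = 9*testing + 152. Reaching 185 requires testing = 11/3, not an integer.
Intervening on isolation_days: with other inputs at their observed values, incidence = -3*isolation_days + 200. Solving for 185 gives isolation_days = 5, within [1, 5].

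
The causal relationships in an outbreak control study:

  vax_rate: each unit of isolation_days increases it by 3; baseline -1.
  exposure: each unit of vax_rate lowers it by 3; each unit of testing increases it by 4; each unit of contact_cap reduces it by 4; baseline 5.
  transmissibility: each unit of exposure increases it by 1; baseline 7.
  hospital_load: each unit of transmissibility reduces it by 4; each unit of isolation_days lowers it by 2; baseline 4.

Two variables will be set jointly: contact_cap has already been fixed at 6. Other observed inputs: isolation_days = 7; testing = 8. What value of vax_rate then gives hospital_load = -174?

With contact_cap held at 6:
Intervening on vax_rate fixes its value directly, overriding its dependence on isolation_days.
Substituting into the exposure equation gives exposure = -3*vax_rate + 13.
Substituting into the transmissibility equation gives transmissibility = -3*vax_rate + 20.
So hospital_load = 12*vax_rate - 90.
Solve 12*vax_rate - 90 = -174: vax_rate = (-174 + 90) / 12 = -7.

vax_rate = -7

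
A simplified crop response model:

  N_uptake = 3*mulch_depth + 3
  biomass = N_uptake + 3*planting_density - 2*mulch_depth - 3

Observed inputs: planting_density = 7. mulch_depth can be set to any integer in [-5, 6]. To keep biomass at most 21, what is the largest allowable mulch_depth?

mulch_depth = 0

Substituting into the biomass equation gives biomass = mulch_depth + 21.
Require mulch_depth + 21 ≤ 21, so mulch_depth ≤ 0.
The largest integer in [-5, 6] satisfying this is 0.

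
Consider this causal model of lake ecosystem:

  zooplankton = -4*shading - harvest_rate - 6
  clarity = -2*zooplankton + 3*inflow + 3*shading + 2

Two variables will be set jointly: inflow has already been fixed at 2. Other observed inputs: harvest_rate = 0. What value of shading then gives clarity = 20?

With inflow held at 2:
Substituting into the zooplankton equation gives zooplankton = -4*shading - 6.
Substituting into the clarity equation gives clarity = 11*shading + 20.
Solve 11*shading + 20 = 20: shading = (20 - 20) / 11 = 0.

shading = 0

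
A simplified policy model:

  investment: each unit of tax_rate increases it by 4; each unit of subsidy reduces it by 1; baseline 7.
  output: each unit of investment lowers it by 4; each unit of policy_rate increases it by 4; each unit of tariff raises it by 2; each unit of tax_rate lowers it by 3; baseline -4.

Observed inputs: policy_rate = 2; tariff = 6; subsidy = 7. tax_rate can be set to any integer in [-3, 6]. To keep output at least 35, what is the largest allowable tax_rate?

tax_rate = -1

Substituting into the investment equation gives investment = 4*tax_rate.
Substituting into the output equation gives output = -19*tax_rate + 16.
Require -19*tax_rate + 16 ≥ 35, so tax_rate ≤ -1.
The largest integer in [-3, 6] satisfying this is -1.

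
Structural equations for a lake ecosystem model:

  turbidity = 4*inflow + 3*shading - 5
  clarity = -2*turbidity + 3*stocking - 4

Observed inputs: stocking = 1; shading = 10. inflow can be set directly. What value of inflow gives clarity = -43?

inflow = -1

Substituting into the turbidity equation gives turbidity = 4*inflow + 25.
This gives clarity = -8*inflow - 51.
Solve -8*inflow - 51 = -43: inflow = (-43 + 51) / -8 = -1.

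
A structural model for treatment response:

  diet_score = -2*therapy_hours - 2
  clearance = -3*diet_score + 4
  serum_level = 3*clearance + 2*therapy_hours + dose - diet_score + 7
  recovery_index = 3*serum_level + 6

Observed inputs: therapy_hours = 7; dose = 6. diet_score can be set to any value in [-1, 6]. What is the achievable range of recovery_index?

-57 to 153

Intervening on diet_score fixes its value directly, overriding its dependence on therapy_hours.
Substituting into the serum_level equation gives serum_level = -10*diet_score + 39.
Substituting into the recovery_index equation gives recovery_index = -30*diet_score + 123.
Linear in diet_score, so extremes are at the endpoints: diet_score = -1 gives recovery_index = 153; diet_score = 6 gives recovery_index = -57.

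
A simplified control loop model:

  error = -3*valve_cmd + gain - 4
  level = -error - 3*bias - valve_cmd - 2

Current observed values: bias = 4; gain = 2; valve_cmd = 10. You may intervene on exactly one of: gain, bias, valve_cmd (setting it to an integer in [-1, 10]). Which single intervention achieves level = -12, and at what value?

Intervening on gain: level = -gain + 10. Reaching -12 requires gain = 22, outside [-1, 10].
Intervening on bias: level = -3*bias + 20. Reaching -12 requires bias = 32/3, not an integer.
Intervening on valve_cmd: with other inputs at their observed values, level = 2*valve_cmd - 12. Solving for -12 gives valve_cmd = 0, within [-1, 10].

set valve_cmd = 0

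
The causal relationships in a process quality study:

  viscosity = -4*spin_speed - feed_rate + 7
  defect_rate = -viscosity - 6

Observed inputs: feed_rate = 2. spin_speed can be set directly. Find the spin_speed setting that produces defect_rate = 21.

Substituting into the viscosity equation gives viscosity = -4*spin_speed + 5.
Substituting into the defect_rate equation gives defect_rate = 4*spin_speed - 11.
Solve 4*spin_speed - 11 = 21: spin_speed = (21 + 11) / 4 = 8.

spin_speed = 8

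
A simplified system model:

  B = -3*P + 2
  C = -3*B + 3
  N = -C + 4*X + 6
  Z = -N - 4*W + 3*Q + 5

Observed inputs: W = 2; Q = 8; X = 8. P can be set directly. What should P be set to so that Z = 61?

Substituting into the C equation gives C = 9*P - 3.
N becomes -9*P + 41.
Substituting into the Z equation gives Z = 9*P - 20.
Solve 9*P - 20 = 61: P = (61 + 20) / 9 = 9.

P = 9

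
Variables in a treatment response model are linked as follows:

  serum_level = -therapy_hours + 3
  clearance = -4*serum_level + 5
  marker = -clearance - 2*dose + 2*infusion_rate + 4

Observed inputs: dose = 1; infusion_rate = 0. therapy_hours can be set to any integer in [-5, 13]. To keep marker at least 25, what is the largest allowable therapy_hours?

Substituting into the clearance equation gives clearance = 4*therapy_hours - 7.
So marker = -4*therapy_hours + 9.
Require -4*therapy_hours + 9 ≥ 25, so therapy_hours ≤ -4.
The largest integer in [-5, 13] satisfying this is -4.

therapy_hours = -4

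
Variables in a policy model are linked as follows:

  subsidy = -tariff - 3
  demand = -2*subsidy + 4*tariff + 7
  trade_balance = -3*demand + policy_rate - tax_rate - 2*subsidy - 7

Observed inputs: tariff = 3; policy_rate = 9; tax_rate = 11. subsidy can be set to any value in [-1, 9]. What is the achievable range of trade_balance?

-70 to -30

Intervening on subsidy fixes its value directly, overriding its dependence on tariff.
Substituting into the demand equation gives demand = -2*subsidy + 19.
Substituting into the trade_balance equation gives trade_balance = 4*subsidy - 66.
Linear in subsidy, so extremes are at the endpoints: subsidy = -1 gives trade_balance = -70; subsidy = 9 gives trade_balance = -30.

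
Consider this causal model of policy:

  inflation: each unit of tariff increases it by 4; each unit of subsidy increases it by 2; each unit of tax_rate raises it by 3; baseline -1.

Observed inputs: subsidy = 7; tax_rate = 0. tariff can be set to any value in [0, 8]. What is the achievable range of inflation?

13 to 45

Substituting into the inflation equation gives inflation = 4*tariff + 13.
Linear in tariff, so extremes are at the endpoints: tariff = 0 gives inflation = 13; tariff = 8 gives inflation = 45.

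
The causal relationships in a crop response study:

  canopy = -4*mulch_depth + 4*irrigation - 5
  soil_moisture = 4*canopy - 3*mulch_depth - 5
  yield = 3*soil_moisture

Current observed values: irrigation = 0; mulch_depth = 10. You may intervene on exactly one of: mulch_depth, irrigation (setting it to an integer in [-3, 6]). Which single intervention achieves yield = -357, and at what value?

Intervening on mulch_depth: yield = -57*mulch_depth - 75. Reaching -357 requires mulch_depth = 94/19, not an integer.
Intervening on irrigation: with other inputs at their observed values, yield = 48*irrigation - 645. Solving for -357 gives irrigation = 6, within [-3, 6].

set irrigation = 6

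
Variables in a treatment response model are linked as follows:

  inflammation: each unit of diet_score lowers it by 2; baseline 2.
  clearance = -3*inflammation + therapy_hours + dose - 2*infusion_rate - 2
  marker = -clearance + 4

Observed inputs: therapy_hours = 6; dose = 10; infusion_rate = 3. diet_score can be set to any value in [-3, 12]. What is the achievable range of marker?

-70 to 20

Substituting into the clearance equation gives clearance = 6*diet_score + 2.
Substituting into the marker equation gives marker = -6*diet_score + 2.
Linear in diet_score, so extremes are at the endpoints: diet_score = -3 gives marker = 20; diet_score = 12 gives marker = -70.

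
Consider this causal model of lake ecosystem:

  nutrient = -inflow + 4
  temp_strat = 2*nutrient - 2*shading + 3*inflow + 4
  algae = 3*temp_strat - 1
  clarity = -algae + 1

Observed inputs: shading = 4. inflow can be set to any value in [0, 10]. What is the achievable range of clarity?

Substituting into the temp_strat equation gives temp_strat = inflow + 4.
So algae = 3*inflow + 11.
So clarity = -3*inflow - 10.
Linear in inflow, so extremes are at the endpoints: inflow = 0 gives clarity = -10; inflow = 10 gives clarity = -40.

-40 to -10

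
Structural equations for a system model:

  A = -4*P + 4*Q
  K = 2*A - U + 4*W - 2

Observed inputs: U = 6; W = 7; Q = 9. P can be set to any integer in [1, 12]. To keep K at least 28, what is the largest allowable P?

Substituting into the A equation gives A = -4*P + 36.
Substituting into the K equation gives K = -8*P + 92.
Require -8*P + 92 ≥ 28, so P ≤ 8.
The largest integer in [1, 12] satisfying this is 8.

P = 8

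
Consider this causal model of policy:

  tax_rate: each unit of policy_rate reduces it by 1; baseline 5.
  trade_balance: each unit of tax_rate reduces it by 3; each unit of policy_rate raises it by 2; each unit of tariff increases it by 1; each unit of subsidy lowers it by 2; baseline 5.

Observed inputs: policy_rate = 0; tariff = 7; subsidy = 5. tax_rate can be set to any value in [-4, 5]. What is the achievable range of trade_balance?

-13 to 14

Intervening on tax_rate fixes its value directly, overriding its dependence on policy_rate.
Substituting into the trade_balance equation gives trade_balance = -3*tax_rate + 2.
Linear in tax_rate, so extremes are at the endpoints: tax_rate = -4 gives trade_balance = 14; tax_rate = 5 gives trade_balance = -13.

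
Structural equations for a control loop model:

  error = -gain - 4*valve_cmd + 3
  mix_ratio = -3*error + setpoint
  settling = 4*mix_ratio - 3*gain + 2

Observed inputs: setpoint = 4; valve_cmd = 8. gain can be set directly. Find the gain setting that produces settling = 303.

gain = -7

Substituting into the error equation gives error = -gain - 29.
Substituting into the mix_ratio equation gives mix_ratio = 3*gain + 91.
Substituting into the settling equation gives settling = 9*gain + 366.
Solve 9*gain + 366 = 303: gain = (303 - 366) / 9 = -7.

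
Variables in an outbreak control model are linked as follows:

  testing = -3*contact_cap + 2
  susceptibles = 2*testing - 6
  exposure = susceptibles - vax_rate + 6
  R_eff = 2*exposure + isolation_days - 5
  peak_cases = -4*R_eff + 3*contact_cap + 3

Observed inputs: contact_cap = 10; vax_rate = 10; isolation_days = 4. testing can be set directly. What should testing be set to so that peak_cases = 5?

testing = 7

Intervening on testing fixes its value directly, overriding its dependence on contact_cap.
Substituting into the exposure equation gives exposure = 2*testing - 10.
This gives R_eff = 4*testing - 21.
peak_cases becomes -16*testing + 117.
Solve -16*testing + 117 = 5: testing = (5 - 117) / -16 = 7.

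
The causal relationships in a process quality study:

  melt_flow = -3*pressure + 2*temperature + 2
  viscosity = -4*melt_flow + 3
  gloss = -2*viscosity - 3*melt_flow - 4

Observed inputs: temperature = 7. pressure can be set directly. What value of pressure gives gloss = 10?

pressure = 4

Substituting into the melt_flow equation gives melt_flow = -3*pressure + 16.
viscosity becomes 12*pressure - 61.
So gloss = -15*pressure + 70.
Solve -15*pressure + 70 = 10: pressure = (10 - 70) / -15 = 4.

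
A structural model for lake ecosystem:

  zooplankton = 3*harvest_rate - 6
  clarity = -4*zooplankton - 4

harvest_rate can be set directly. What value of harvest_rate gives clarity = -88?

Substituting into the clarity equation gives clarity = -12*harvest_rate + 20.
Solve -12*harvest_rate + 20 = -88: harvest_rate = (-88 - 20) / -12 = 9.

harvest_rate = 9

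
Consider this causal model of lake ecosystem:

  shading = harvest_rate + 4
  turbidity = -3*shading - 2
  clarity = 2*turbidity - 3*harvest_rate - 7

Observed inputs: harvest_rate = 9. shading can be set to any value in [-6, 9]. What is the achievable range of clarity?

-92 to -2

Intervening on shading fixes its value directly, overriding its dependence on harvest_rate.
Substituting into the clarity equation gives clarity = -6*shading - 38.
Linear in shading, so extremes are at the endpoints: shading = -6 gives clarity = -2; shading = 9 gives clarity = -92.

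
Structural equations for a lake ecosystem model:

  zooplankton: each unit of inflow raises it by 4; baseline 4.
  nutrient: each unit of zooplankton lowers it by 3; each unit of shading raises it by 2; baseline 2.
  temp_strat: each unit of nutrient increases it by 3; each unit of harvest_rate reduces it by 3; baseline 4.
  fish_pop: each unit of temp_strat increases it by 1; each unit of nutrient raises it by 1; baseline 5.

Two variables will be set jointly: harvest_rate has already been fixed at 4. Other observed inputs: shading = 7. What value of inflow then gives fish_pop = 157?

With harvest_rate held at 4:
Substituting into the nutrient equation gives nutrient = -12*inflow + 4.
So temp_strat = -36*inflow + 4.
fish_pop becomes -48*inflow + 13.
Solve -48*inflow + 13 = 157: inflow = (157 - 13) / -48 = -3.

inflow = -3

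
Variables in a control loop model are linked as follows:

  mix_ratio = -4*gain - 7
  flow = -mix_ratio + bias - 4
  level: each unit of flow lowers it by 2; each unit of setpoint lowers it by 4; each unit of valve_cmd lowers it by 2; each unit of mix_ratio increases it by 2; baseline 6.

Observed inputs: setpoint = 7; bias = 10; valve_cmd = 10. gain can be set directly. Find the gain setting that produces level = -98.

gain = 1

Substituting into the flow equation gives flow = 4*gain + 13.
Substituting into the level equation gives level = -16*gain - 82.
Solve -16*gain - 82 = -98: gain = (-98 + 82) / -16 = 1.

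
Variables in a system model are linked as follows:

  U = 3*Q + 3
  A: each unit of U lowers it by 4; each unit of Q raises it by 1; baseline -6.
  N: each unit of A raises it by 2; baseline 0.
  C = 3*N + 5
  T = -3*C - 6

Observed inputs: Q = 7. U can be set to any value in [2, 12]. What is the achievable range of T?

Intervening on U fixes its value directly, overriding its dependence on Q.
Substituting into the A equation gives A = -4*U + 1.
This gives N = -8*U + 2.
This gives C = -24*U + 11.
Substituting into the T equation gives T = 72*U - 39.
Linear in U, so extremes are at the endpoints: U = 2 gives T = 105; U = 12 gives T = 825.

105 to 825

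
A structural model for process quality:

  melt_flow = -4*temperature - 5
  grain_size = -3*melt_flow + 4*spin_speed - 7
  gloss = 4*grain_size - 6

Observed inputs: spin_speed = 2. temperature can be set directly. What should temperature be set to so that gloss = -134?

temperature = -4

Substituting into the grain_size equation gives grain_size = 12*temperature + 16.
Substituting into the gloss equation gives gloss = 48*temperature + 58.
Solve 48*temperature + 58 = -134: temperature = (-134 - 58) / 48 = -4.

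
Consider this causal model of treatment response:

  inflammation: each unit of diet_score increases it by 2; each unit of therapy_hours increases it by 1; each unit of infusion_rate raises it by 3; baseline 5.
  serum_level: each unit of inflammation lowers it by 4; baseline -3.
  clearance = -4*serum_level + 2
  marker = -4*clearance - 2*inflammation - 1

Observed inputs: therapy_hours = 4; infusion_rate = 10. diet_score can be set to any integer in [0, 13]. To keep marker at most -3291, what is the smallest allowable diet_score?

Substituting into the inflammation equation gives inflammation = 2*diet_score + 39.
Substituting into the serum_level equation gives serum_level = -8*diet_score - 159.
Substituting into the clearance equation gives clearance = 32*diet_score + 638.
marker becomes -132*diet_score - 2631.
Require -132*diet_score - 2631 ≤ -3291, so diet_score ≥ 5.
The smallest integer in [0, 13] satisfying this is 5.

diet_score = 5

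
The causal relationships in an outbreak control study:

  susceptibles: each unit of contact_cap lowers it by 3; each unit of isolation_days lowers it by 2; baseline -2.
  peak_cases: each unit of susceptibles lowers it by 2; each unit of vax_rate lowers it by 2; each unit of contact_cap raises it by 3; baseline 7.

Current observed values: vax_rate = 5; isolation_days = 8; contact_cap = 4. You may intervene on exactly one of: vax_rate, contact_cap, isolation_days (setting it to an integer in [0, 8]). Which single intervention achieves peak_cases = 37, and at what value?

set isolation_days = 0

Intervening on vax_rate: peak_cases = -2*vax_rate + 79. Reaching 37 requires vax_rate = 21, outside [0, 8].
Intervening on contact_cap: peak_cases = 9*contact_cap + 33. Reaching 37 requires contact_cap = 4/9, not an integer.
Intervening on isolation_days: with other inputs at their observed values, peak_cases = 4*isolation_days + 37. Solving for 37 gives isolation_days = 0, within [0, 8].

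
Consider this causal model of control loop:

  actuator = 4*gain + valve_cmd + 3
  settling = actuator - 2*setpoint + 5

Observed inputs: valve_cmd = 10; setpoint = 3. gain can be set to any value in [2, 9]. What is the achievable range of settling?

Substituting into the actuator equation gives actuator = 4*gain + 13.
Substituting into the settling equation gives settling = 4*gain + 12.
Linear in gain, so extremes are at the endpoints: gain = 2 gives settling = 20; gain = 9 gives settling = 48.

20 to 48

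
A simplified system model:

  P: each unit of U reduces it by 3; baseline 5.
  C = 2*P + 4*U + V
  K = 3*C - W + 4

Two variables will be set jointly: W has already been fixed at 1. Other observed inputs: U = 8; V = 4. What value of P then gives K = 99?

P = -2

With W held at 1:
Intervening on P fixes its value directly, overriding its dependence on U.
Substituting into the C equation gives C = 2*P + 36.
Substituting into the K equation gives K = 6*P + 111.
Solve 6*P + 111 = 99: P = (99 - 111) / 6 = -2.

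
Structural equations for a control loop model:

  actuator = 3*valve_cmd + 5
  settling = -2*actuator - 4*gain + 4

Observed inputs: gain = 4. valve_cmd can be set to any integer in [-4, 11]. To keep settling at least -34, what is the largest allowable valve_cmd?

Substituting into the settling equation gives settling = -6*valve_cmd - 22.
Require -6*valve_cmd - 22 ≥ -34, so valve_cmd ≤ 2.
The largest integer in [-4, 11] satisfying this is 2.

valve_cmd = 2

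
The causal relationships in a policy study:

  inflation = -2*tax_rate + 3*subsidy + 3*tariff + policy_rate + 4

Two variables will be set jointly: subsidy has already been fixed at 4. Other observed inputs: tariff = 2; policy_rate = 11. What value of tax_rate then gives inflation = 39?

With subsidy held at 4:
Substituting into the inflation equation gives inflation = -2*tax_rate + 33.
Solve -2*tax_rate + 33 = 39: tax_rate = (39 - 33) / -2 = -3.

tax_rate = -3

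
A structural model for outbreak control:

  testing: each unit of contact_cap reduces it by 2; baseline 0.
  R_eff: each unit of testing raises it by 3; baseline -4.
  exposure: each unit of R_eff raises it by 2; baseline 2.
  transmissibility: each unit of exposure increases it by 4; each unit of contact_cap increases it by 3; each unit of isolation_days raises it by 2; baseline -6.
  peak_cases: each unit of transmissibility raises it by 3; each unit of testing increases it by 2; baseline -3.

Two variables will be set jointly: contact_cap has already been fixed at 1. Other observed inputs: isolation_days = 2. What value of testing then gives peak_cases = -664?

testing = -8

With contact_cap held at 1:
Intervening on testing fixes its value directly, overriding its dependence on contact_cap.
Substituting into the exposure equation gives exposure = 6*testing - 6.
Substituting into the transmissibility equation gives transmissibility = 24*testing - 23.
Substituting into the peak_cases equation gives peak_cases = 74*testing - 72.
Solve 74*testing - 72 = -664: testing = (-664 + 72) / 74 = -8.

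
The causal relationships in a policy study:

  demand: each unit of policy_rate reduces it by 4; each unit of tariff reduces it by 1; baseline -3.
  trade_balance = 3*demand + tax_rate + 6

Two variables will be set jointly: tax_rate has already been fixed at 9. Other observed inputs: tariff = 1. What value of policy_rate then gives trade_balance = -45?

policy_rate = 4

With tax_rate held at 9:
Substituting into the demand equation gives demand = -4*policy_rate - 4.
Substituting into the trade_balance equation gives trade_balance = -12*policy_rate + 3.
Solve -12*policy_rate + 3 = -45: policy_rate = (-45 - 3) / -12 = 4.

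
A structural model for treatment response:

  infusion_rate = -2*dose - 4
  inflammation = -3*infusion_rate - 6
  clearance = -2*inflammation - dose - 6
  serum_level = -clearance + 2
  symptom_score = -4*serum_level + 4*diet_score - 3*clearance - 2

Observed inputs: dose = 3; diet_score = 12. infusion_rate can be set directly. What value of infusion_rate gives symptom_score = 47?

infusion_rate = 1

Intervening on infusion_rate fixes its value directly, overriding its dependence on dose.
Substituting into the clearance equation gives clearance = 6*infusion_rate + 3.
Substituting into the serum_level equation gives serum_level = -6*infusion_rate - 1.
Substituting into the symptom_score equation gives symptom_score = 6*infusion_rate + 41.
Solve 6*infusion_rate + 41 = 47: infusion_rate = (47 - 41) / 6 = 1.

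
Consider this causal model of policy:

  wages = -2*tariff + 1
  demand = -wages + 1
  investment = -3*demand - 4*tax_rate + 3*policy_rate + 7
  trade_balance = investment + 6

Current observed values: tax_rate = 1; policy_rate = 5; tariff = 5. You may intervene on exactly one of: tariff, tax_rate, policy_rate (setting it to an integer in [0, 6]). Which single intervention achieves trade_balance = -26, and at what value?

set tax_rate = 6

Intervening on tariff: trade_balance = -6*tariff + 24. Reaching -26 requires tariff = 25/3, not an integer.
Intervening on tax_rate: with other inputs at their observed values, trade_balance = -4*tax_rate - 2. Solving for -26 gives tax_rate = 6, within [0, 6].
Intervening on policy_rate: trade_balance = 3*policy_rate - 21. Reaching -26 requires policy_rate = -5/3, not an integer.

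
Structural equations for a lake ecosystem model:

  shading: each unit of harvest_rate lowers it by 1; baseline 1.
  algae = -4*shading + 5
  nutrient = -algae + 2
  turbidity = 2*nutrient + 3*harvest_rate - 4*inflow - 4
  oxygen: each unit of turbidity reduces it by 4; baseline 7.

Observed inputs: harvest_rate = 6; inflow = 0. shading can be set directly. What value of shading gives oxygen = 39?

Intervening on shading fixes its value directly, overriding its dependence on harvest_rate.
Substituting into the nutrient equation gives nutrient = 4*shading - 3.
Substituting into the turbidity equation gives turbidity = 8*shading + 8.
Substituting into the oxygen equation gives oxygen = -32*shading - 25.
Solve -32*shading - 25 = 39: shading = (39 + 25) / -32 = -2.

shading = -2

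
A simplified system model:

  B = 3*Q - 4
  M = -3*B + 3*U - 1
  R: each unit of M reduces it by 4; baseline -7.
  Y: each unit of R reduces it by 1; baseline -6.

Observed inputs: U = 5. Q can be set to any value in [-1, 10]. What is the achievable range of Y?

Substituting into the M equation gives M = -9*Q + 26.
R becomes 36*Q - 111.
Substituting into the Y equation gives Y = -36*Q + 105.
Linear in Q, so extremes are at the endpoints: Q = -1 gives Y = 141; Q = 10 gives Y = -255.

-255 to 141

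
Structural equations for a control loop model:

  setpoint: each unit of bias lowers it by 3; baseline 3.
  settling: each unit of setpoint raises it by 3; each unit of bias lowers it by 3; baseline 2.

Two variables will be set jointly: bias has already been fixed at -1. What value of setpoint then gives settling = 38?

setpoint = 11

With bias held at -1:
Intervening on setpoint fixes its value directly, overriding its dependence on bias.
Substituting into the settling equation gives settling = 3*setpoint + 5.
Solve 3*setpoint + 5 = 38: setpoint = (38 - 5) / 3 = 11.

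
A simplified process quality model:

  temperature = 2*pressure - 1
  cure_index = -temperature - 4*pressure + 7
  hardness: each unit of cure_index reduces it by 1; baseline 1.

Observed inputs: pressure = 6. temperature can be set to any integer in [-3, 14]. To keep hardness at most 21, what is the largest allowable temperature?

Intervening on temperature fixes its value directly, overriding its dependence on pressure.
Substituting into the cure_index equation gives cure_index = -temperature - 17.
Substituting into the hardness equation gives hardness = temperature + 18.
Require temperature + 18 ≤ 21, so temperature ≤ 3.
The largest integer in [-3, 14] satisfying this is 3.

temperature = 3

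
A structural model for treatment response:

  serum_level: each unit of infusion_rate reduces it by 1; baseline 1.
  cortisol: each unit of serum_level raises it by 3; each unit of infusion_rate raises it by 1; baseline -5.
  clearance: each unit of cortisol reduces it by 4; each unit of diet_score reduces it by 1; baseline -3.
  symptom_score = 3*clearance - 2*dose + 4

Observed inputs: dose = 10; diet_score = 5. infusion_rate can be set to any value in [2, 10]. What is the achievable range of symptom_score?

32 to 224

Substituting into the cortisol equation gives cortisol = -2*infusion_rate - 2.
Substituting into the clearance equation gives clearance = 8*infusion_rate.
Substituting into the symptom_score equation gives symptom_score = 24*infusion_rate - 16.
Linear in infusion_rate, so extremes are at the endpoints: infusion_rate = 2 gives symptom_score = 32; infusion_rate = 10 gives symptom_score = 224.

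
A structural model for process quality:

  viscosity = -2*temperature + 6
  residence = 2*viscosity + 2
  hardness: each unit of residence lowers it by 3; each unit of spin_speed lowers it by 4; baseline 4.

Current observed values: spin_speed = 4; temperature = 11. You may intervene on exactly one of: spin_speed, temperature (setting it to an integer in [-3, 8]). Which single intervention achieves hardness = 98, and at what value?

set spin_speed = -1

Intervening on spin_speed: with other inputs at their observed values, hardness = -4*spin_speed + 94. Solving for 98 gives spin_speed = -1, within [-3, 8].
Intervening on temperature: hardness = 12*temperature - 54. Reaching 98 requires temperature = 38/3, not an integer.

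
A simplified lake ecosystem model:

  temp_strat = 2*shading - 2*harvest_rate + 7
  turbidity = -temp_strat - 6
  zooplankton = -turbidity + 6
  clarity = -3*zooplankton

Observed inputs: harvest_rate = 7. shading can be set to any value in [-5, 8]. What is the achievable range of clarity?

Substituting into the temp_strat equation gives temp_strat = 2*shading - 7.
turbidity becomes -2*shading + 1.
zooplankton becomes 2*shading + 5.
clarity becomes -6*shading - 15.
Linear in shading, so extremes are at the endpoints: shading = -5 gives clarity = 15; shading = 8 gives clarity = -63.

-63 to 15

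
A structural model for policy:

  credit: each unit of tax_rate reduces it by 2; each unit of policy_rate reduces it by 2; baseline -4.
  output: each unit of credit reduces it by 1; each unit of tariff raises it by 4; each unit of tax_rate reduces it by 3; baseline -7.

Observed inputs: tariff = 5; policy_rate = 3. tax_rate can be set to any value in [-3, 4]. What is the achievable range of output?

19 to 26

Substituting into the credit equation gives credit = -2*tax_rate - 10.
Substituting into the output equation gives output = -tax_rate + 23.
Linear in tax_rate, so extremes are at the endpoints: tax_rate = -3 gives output = 26; tax_rate = 4 gives output = 19.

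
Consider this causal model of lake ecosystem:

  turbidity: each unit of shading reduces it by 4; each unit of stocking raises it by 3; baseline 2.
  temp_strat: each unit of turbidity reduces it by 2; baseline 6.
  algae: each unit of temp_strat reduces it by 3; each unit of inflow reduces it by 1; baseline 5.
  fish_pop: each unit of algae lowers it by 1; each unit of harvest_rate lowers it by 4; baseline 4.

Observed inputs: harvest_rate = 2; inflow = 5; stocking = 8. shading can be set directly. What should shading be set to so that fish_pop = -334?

Substituting into the turbidity equation gives turbidity = -4*shading + 26.
This gives temp_strat = 8*shading - 46.
So algae = -24*shading + 138.
So fish_pop = 24*shading - 142.
Solve 24*shading - 142 = -334: shading = (-334 + 142) / 24 = -8.

shading = -8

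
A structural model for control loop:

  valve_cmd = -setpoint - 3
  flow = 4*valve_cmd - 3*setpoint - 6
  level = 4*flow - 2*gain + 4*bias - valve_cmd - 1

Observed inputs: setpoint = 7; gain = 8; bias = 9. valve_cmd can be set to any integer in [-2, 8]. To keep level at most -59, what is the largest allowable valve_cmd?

Intervening on valve_cmd fixes its value directly, overriding its dependence on setpoint.
Substituting into the flow equation gives flow = 4*valve_cmd - 27.
level becomes 15*valve_cmd - 89.
Require 15*valve_cmd - 89 ≤ -59, so valve_cmd ≤ 2.
The largest integer in [-2, 8] satisfying this is 2.

valve_cmd = 2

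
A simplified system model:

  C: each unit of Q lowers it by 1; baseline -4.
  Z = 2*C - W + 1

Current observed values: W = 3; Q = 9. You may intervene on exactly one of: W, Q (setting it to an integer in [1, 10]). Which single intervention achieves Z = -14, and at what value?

Intervening on W: Z = -W - 25. Reaching -14 requires W = -11, outside [1, 10].
Intervening on Q: with other inputs at their observed values, Z = -2*Q - 10. Solving for -14 gives Q = 2, within [1, 10].

set Q = 2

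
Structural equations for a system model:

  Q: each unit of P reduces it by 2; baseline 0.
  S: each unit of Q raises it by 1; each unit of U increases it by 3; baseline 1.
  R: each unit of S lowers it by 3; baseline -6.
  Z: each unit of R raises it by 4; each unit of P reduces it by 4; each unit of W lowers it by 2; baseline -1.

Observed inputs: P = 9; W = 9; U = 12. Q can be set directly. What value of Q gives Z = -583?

Intervening on Q fixes its value directly, overriding its dependence on P.
Substituting into the S equation gives S = Q + 37.
Substituting into the R equation gives R = -3*Q - 117.
Z becomes -12*Q - 523.
Solve -12*Q - 523 = -583: Q = (-583 + 523) / -12 = 5.

Q = 5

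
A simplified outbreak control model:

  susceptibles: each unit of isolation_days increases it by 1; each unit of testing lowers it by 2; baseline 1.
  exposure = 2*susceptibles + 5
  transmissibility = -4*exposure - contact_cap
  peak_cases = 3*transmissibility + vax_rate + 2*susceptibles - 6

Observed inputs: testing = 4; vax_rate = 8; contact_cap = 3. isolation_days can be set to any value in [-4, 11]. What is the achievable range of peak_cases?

-155 to 175

Substituting into the susceptibles equation gives susceptibles = isolation_days - 7.
Substituting into the exposure equation gives exposure = 2*isolation_days - 9.
Substituting into the transmissibility equation gives transmissibility = -8*isolation_days + 33.
Substituting into the peak_cases equation gives peak_cases = -22*isolation_days + 87.
Linear in isolation_days, so extremes are at the endpoints: isolation_days = -4 gives peak_cases = 175; isolation_days = 11 gives peak_cases = -155.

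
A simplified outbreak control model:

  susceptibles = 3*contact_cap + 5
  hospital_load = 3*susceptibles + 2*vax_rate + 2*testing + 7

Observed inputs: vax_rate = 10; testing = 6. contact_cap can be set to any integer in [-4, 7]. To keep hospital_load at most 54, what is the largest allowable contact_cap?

Substituting into the hospital_load equation gives hospital_load = 9*contact_cap + 54.
Require 9*contact_cap + 54 ≤ 54, so contact_cap ≤ 0.
The largest integer in [-4, 7] satisfying this is 0.

contact_cap = 0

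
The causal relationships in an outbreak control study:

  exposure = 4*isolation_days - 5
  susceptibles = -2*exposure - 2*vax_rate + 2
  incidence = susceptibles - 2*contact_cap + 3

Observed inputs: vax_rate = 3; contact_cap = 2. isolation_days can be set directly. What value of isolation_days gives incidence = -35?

Substituting into the susceptibles equation gives susceptibles = -8*isolation_days + 6.
This gives incidence = -8*isolation_days + 5.
Solve -8*isolation_days + 5 = -35: isolation_days = (-35 - 5) / -8 = 5.

isolation_days = 5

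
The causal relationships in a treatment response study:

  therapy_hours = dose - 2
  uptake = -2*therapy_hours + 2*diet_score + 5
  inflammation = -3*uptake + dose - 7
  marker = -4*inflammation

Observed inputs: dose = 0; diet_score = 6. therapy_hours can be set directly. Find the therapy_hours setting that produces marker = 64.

therapy_hours = 7

Intervening on therapy_hours fixes its value directly, overriding its dependence on dose.
Substituting into the uptake equation gives uptake = -2*therapy_hours + 17.
inflammation becomes 6*therapy_hours - 58.
marker becomes -24*therapy_hours + 232.
Solve -24*therapy_hours + 232 = 64: therapy_hours = (64 - 232) / -24 = 7.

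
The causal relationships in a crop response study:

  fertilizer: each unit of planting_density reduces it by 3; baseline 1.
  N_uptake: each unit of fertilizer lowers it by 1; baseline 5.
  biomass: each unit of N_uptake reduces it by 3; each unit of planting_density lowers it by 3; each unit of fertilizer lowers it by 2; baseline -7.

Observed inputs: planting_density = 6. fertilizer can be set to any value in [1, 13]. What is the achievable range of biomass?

-39 to -27

Intervening on fertilizer fixes its value directly, overriding its dependence on planting_density.
Substituting into the biomass equation gives biomass = fertilizer - 40.
Linear in fertilizer, so extremes are at the endpoints: fertilizer = 1 gives biomass = -39; fertilizer = 13 gives biomass = -27.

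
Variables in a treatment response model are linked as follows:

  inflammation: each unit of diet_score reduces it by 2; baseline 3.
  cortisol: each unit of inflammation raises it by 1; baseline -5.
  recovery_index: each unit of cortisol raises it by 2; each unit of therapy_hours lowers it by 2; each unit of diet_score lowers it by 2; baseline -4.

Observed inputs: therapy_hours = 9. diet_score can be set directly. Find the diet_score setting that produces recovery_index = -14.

diet_score = -2

Substituting into the cortisol equation gives cortisol = -2*diet_score - 2.
This gives recovery_index = -6*diet_score - 26.
Solve -6*diet_score - 26 = -14: diet_score = (-14 + 26) / -6 = -2.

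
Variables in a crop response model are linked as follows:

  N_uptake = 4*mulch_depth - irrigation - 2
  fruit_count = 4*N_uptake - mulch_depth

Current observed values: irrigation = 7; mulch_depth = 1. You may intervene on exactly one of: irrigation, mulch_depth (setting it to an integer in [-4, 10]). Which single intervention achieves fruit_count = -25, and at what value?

set irrigation = 8

Intervening on irrigation: with other inputs at their observed values, fruit_count = -4*irrigation + 7. Solving for -25 gives irrigation = 8, within [-4, 10].
Intervening on mulch_depth: fruit_count = 15*mulch_depth - 36. Reaching -25 requires mulch_depth = 11/15, not an integer.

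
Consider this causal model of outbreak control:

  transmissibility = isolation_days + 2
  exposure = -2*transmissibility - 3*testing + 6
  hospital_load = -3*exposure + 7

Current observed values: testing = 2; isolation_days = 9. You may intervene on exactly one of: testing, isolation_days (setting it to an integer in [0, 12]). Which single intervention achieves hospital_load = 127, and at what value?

Intervening on testing: with other inputs at their observed values, hospital_load = 9*testing + 55. Solving for 127 gives testing = 8, within [0, 12].
Intervening on isolation_days: hospital_load = 6*isolation_days + 19. Reaching 127 requires isolation_days = 18, outside [0, 12].

set testing = 8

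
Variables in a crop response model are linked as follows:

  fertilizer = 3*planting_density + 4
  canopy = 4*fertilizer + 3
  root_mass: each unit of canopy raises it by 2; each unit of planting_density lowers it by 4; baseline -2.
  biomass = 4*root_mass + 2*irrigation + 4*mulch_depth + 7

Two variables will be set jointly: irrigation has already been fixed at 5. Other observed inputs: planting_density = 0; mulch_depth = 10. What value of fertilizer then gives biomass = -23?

With irrigation held at 5:
Intervening on fertilizer fixes its value directly, overriding its dependence on planting_density.
Substituting into the root_mass equation gives root_mass = 8*fertilizer + 4.
This gives biomass = 32*fertilizer + 73.
Solve 32*fertilizer + 73 = -23: fertilizer = (-23 - 73) / 32 = -3.

fertilizer = -3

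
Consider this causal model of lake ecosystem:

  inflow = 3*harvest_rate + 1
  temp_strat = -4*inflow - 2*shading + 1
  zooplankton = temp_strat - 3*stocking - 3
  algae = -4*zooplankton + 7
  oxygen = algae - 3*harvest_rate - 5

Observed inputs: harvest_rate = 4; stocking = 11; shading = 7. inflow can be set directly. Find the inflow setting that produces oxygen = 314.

inflow = 8

Intervening on inflow fixes its value directly, overriding its dependence on harvest_rate.
Substituting into the temp_strat equation gives temp_strat = -4*inflow - 13.
Substituting into the zooplankton equation gives zooplankton = -4*inflow - 49.
algae becomes 16*inflow + 203.
So oxygen = 16*inflow + 186.
Solve 16*inflow + 186 = 314: inflow = (314 - 186) / 16 = 8.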